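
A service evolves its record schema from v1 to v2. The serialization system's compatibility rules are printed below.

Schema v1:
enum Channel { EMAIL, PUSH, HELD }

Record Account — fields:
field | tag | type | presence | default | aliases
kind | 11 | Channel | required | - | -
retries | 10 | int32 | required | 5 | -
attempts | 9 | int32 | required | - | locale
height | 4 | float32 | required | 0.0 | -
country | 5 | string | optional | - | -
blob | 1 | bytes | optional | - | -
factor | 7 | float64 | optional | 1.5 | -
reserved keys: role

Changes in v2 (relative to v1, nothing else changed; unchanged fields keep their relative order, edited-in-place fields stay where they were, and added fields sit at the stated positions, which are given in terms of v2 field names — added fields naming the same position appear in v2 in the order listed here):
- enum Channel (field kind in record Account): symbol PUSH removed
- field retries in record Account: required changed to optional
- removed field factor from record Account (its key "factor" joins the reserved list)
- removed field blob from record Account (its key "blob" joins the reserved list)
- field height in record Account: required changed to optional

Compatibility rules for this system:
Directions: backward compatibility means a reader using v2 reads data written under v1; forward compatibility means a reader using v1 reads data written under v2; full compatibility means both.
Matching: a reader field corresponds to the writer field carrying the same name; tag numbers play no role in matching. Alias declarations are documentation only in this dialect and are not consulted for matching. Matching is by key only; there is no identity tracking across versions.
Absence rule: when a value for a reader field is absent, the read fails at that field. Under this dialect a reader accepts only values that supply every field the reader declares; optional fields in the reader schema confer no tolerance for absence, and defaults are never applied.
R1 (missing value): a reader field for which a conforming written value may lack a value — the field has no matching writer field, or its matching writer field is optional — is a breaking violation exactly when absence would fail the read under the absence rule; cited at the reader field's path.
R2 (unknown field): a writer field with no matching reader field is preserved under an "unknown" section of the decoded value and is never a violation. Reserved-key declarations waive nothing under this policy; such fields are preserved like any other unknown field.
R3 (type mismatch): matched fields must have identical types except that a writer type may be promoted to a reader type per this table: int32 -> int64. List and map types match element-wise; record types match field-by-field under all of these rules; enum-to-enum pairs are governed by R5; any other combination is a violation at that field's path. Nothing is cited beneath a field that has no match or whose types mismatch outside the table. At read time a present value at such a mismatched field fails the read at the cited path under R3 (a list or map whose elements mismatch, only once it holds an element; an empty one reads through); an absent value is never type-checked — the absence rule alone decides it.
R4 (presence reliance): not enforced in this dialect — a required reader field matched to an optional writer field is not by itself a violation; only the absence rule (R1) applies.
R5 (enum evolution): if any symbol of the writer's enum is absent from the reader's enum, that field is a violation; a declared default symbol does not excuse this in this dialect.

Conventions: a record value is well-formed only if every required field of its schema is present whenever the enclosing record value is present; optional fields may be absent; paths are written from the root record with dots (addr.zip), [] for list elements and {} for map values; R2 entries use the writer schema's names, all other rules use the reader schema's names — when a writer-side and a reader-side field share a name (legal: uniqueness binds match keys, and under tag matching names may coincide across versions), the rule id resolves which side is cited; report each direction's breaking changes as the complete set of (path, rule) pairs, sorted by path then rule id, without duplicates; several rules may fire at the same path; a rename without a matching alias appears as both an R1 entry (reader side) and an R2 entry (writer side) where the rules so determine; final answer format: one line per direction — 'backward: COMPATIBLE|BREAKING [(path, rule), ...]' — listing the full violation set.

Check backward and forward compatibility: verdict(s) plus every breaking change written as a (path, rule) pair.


in Account below, arrows point writer -> reader
checking backward for Account: reader v2 against writer v1:
  kind <- kind (Channel -> Channel, writer required)
  retries <- retries (int32 -> int32, writer required)
  attempts <- attempts (int32 -> int32, writer required)
  height <- height (float32 -> float32, writer required)
  country <- country (string -> string, writer optional)
  blob (writer side), unknown to reader
  factor (writer side), unknown to reader
  breaking: (country, R1)
  breaking: (kind, R5)
  backward on Account therefore BREAKING (2)
checking forward for Account: reader v1 against writer v2:
  kind <- kind (Channel -> Channel, writer required)
  retries <- retries (int32 -> int32, writer optional)
  attempts <- attempts (int32 -> int32, writer required)
  height <- height (float32 -> float32, writer optional)
  country <- country (string -> string, writer optional)
  blob: no writer-side match
  factor: no writer-side match
  breaking: (blob, R1)
  breaking: (country, R1)
  breaking: (factor, R1)
  breaking: (height, R1)
  breaking: (retries, R1)
  forward on Account therefore BREAKING (5)

backward: BREAKING [(country, R1), (kind, R5)]; forward: BREAKING [(blob, R1), (country, R1), (factor, R1), (height, R1), (retries, R1)]


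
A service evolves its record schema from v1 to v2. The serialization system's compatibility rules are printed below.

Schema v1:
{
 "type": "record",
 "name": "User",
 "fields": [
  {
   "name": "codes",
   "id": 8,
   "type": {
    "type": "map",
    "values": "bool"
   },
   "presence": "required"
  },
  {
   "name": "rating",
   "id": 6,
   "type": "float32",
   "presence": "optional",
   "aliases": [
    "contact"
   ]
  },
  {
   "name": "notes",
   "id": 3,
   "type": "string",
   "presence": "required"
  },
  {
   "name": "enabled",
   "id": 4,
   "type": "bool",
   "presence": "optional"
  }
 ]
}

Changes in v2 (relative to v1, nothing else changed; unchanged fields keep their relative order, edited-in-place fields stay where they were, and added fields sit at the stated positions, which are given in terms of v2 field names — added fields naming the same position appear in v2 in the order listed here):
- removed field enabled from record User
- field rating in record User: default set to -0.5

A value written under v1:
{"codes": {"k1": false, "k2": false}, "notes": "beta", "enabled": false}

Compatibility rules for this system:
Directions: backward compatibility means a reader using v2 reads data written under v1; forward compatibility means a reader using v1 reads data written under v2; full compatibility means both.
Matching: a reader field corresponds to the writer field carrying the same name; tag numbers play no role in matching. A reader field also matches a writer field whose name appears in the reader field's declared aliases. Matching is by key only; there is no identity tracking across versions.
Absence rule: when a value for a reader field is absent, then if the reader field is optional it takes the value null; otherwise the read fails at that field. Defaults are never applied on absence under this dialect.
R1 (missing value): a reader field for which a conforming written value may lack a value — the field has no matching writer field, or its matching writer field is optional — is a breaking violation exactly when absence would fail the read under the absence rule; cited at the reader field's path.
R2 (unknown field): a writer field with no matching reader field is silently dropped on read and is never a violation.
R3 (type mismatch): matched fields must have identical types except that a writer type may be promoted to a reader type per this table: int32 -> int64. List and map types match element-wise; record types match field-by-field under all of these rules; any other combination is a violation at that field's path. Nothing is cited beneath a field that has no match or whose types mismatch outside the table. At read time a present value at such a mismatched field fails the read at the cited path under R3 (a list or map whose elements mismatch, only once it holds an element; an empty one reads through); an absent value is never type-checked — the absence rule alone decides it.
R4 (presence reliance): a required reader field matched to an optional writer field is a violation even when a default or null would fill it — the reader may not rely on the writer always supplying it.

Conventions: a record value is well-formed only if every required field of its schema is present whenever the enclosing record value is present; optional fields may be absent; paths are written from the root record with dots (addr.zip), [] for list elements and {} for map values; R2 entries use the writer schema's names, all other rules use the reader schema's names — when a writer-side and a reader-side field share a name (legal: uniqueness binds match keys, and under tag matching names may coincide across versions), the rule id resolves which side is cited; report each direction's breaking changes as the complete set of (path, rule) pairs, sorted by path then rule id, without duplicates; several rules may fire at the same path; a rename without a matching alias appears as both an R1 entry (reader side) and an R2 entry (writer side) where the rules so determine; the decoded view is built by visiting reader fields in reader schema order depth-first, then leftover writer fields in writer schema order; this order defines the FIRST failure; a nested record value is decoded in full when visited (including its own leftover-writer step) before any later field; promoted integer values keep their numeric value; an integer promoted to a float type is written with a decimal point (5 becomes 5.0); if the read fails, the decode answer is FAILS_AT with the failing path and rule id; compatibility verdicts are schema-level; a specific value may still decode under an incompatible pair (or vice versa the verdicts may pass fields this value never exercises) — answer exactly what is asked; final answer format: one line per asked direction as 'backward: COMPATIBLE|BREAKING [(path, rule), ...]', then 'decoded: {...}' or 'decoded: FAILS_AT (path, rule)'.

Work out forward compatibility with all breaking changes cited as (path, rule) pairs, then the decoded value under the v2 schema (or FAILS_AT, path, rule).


the writer's type comes first in each User pair
forward analysis of User with v1 as reader and v2 as writer:
  map<string, bool> -> map<string, bool>, writer required: codes aligns to codes
  float32 -> float32, writer optional: rating aligns to rating
  string -> string, writer required: notes aligns to notes
  enabled has no writer counterpart
  => forward: COMPATIBLE
decode walk for User under reader schema v2:
  codes := {"k1": false, "k2": false}
  rating := null (absent, optional -> null)
  notes := "beta"
  writer enabled: unknown -> dropped
  => decoded: {"codes": {"k1": false, "k2": false}, "rating": null, "notes": "beta"}
ruling out the remaining User differences:
  field rating in record User: default set to -0.5 -> fires no rule on User, leaving the asked answer as it is

forward: COMPATIBLE []; decoded: {"codes": {"k1": false, "k2": false}, "rating": null, "notes": "beta"}


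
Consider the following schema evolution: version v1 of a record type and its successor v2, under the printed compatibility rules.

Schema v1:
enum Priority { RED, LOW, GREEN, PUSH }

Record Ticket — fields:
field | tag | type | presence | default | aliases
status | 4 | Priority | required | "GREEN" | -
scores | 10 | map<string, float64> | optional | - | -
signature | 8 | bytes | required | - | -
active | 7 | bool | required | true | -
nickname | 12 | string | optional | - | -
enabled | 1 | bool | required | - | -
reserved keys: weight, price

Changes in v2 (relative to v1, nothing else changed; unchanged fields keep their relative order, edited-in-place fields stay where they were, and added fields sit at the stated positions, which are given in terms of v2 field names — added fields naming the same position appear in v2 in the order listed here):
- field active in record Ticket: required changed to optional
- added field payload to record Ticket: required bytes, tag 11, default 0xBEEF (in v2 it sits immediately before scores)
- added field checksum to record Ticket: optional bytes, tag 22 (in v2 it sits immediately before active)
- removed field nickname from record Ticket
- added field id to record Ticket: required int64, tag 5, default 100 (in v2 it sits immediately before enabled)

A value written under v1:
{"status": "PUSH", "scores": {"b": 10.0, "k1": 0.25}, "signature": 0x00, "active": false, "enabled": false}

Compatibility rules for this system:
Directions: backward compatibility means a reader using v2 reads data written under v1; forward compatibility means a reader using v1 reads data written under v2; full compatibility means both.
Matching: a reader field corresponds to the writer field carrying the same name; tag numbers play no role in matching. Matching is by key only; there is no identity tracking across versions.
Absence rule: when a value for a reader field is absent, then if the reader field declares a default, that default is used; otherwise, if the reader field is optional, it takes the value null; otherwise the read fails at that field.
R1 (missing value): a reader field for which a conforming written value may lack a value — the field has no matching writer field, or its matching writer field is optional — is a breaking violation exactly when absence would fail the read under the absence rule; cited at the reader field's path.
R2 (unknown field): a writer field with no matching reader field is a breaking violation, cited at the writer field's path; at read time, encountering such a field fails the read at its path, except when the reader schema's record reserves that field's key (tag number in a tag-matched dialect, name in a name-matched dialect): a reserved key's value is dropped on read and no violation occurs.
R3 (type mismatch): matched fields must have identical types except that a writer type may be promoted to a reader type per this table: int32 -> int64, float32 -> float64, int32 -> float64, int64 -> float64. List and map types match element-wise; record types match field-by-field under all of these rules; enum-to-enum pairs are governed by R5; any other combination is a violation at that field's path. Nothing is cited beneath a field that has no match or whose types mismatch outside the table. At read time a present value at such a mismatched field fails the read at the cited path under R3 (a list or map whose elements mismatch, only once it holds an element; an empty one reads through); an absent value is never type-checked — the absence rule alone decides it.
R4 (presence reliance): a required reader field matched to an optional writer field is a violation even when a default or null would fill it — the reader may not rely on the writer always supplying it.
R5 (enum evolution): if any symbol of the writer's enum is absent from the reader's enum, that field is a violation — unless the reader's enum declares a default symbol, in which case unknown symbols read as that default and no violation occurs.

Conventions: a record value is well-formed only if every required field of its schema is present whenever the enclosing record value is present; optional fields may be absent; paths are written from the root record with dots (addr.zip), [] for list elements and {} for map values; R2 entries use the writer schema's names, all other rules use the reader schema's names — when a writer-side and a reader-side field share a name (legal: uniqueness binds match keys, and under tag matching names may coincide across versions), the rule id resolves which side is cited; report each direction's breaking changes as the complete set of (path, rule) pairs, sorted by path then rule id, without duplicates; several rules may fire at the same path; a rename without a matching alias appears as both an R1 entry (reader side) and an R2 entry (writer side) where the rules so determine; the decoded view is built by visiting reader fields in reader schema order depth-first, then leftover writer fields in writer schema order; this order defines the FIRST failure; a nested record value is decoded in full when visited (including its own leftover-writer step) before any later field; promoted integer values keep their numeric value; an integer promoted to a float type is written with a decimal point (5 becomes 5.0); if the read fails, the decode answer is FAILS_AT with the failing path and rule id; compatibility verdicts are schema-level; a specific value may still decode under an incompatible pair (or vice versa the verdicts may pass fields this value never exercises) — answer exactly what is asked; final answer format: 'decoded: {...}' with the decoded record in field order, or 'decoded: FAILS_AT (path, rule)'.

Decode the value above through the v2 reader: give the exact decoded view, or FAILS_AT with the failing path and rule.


decoded: {"status": "PUSH", "payload": 0xBEEF, "scores": {"b": 10.0, "k1": 0.25}, "signature": 0x00, "checksum": null, "active": false, "id": 100, "enabled": false}

in Ticket below, arrows point writer -> reader
decode (reader v2):
  status := "PUSH"
  payload := 0xBEEF (no value, default fills)
  scores := {"b": 10.0, "k1": 0.25}
  signature := 0x00
  checksum := null (not supplied -> null)
  active := false
  id := 100 (no value, default fills)
  enabled := false
  => decoded: {"status": "PUSH", "payload": 0xBEEF, "scores": {"b": 10.0, "k1": 0.25}, "signature": 0x00, "checksum": null, "active": false, "id": 100, "enabled": false}
the rest of the Ticket diff is inert for this question:
  field active in record Ticket: required changed to optional -> shifts the Ticket verdicts, not this decode


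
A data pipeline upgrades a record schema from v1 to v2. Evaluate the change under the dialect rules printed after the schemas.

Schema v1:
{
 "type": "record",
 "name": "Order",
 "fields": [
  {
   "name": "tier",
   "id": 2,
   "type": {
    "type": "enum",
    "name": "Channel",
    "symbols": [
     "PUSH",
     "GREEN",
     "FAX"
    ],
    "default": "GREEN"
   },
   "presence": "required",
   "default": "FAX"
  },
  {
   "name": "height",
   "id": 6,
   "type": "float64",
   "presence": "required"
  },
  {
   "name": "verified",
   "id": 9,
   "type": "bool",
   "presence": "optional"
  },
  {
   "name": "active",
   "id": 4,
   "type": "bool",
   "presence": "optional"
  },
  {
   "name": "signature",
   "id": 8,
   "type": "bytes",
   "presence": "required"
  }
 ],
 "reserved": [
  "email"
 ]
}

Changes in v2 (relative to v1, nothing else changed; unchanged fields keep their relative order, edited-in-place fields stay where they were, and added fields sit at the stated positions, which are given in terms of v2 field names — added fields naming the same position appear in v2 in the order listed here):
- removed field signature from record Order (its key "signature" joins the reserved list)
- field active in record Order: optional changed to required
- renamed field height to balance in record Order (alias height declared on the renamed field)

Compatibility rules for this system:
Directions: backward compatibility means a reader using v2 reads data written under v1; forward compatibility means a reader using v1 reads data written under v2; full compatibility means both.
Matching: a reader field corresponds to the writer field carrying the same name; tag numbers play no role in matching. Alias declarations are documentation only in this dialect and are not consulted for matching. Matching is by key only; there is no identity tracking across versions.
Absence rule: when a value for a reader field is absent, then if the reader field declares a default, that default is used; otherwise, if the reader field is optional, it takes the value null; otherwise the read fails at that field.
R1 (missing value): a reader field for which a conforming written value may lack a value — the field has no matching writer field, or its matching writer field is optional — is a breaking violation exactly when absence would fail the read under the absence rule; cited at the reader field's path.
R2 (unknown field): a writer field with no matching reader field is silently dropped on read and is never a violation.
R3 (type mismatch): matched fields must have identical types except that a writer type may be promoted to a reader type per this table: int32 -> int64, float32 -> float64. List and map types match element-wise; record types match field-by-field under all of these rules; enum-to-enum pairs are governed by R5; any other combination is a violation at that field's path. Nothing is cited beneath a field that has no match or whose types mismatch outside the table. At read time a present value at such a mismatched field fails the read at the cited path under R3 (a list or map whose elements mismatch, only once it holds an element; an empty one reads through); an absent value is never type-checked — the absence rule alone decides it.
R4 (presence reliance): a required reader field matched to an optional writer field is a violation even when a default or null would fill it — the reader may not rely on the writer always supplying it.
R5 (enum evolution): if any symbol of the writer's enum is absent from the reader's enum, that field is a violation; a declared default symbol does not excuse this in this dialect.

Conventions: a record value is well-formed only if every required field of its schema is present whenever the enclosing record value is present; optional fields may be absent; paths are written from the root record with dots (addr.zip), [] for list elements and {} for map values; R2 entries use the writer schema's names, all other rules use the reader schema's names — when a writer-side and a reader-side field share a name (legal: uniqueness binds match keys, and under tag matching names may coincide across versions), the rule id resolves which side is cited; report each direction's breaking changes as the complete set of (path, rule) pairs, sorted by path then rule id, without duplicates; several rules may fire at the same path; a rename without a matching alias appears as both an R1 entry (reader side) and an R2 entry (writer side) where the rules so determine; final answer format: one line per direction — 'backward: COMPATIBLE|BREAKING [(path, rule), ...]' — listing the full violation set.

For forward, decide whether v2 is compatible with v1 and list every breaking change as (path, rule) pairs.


forward: BREAKING [(height, R1), (signature, R1)]

each type pair in Order: writer, then reader
forward pass over Order, reader schema v1, writer schema v2:
  tier: paired with writer tier (Channel -> Channel; writer required)
  no writer field matches reader height
  verified: paired with writer verified (bool -> bool; writer optional)
  active: paired with writer active (bool -> bool; writer required)
  no writer field matches reader signature
  writer balance: unknown to reader
  violation R1 at height
  violation R1 at signature
  forward on Order therefore BREAKING (2)
diffs on Order not affecting the asked answer:
  field active in record Order: optional changed to required -> affects backward compatibility only, which is not asked


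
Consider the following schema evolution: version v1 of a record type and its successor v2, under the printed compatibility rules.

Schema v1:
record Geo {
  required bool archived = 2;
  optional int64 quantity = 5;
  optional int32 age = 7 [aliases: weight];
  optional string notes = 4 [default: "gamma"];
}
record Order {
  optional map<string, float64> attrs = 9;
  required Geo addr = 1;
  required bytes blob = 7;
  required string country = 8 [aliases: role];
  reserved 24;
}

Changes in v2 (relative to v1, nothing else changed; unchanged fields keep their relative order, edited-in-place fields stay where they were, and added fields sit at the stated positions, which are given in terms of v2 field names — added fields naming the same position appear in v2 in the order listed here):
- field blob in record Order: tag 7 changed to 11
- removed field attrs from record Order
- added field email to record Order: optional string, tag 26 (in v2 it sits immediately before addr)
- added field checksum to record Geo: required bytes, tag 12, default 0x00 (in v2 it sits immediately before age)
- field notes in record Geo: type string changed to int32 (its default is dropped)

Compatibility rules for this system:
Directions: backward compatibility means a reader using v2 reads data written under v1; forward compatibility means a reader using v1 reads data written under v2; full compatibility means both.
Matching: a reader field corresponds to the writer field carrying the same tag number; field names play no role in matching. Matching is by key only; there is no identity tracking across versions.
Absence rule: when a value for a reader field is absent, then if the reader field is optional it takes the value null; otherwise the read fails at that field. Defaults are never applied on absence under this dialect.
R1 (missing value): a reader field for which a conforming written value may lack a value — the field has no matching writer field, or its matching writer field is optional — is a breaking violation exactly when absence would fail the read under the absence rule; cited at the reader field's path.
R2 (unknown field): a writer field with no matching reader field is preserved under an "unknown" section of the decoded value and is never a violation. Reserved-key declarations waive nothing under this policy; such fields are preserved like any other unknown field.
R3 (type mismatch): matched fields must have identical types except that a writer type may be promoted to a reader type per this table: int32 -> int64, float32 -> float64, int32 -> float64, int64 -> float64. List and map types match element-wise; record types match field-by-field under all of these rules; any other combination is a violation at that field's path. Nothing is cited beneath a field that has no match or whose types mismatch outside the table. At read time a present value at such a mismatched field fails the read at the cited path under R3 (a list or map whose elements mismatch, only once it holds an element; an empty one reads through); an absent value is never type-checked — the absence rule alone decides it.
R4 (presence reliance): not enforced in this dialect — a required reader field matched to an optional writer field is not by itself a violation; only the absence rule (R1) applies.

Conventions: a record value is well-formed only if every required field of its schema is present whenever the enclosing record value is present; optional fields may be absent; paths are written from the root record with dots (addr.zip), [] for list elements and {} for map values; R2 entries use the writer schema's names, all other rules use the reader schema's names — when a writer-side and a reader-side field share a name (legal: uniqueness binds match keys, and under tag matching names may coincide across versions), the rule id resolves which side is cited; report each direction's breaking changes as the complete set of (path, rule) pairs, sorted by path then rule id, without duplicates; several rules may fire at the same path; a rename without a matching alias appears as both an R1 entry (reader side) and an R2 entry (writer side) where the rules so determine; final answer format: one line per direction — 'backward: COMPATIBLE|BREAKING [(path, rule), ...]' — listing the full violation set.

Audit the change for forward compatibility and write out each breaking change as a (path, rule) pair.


arrows below run writer -> reader for Order
forward on Order — v1 reading data written by v2:
  attrs: no writer match
  addr <- addr (Geo -> Geo, writer required)
  blob: no writer match
  country <- country (string -> string, writer required)
  email (writer side), unknown to reader
  blob (writer side), unknown to reader
  addr.archived <- addr.archived (bool -> bool, writer required)
  addr.quantity <- addr.quantity (int64 -> int64, writer optional)
  addr.age <- addr.age (int32 -> int32, writer optional)
  addr.notes <- addr.notes (int32 -> string, writer optional)
  addr.checksum (writer side), unknown to reader
  R3 fires at addr.notes
  R1 fires at blob
  forward on Order therefore BREAKING (2)
the other Order changes do not affect what is asked:
  removed field attrs from record Order -> inert for the asked Order verdict: nothing fires
  added field email to record Order: optional string, tag 26 (in v2 it sits immediately before addr) -> inert for the asked Order verdict: nothing fires
  added field checksum to record Geo: required bytes, tag 12, default 0x00 (in v2 it sits immediately before age) -> its effect on Order is confined to the backward direction, not asked

forward: BREAKING [(addr.notes, R3), (blob, R1)]


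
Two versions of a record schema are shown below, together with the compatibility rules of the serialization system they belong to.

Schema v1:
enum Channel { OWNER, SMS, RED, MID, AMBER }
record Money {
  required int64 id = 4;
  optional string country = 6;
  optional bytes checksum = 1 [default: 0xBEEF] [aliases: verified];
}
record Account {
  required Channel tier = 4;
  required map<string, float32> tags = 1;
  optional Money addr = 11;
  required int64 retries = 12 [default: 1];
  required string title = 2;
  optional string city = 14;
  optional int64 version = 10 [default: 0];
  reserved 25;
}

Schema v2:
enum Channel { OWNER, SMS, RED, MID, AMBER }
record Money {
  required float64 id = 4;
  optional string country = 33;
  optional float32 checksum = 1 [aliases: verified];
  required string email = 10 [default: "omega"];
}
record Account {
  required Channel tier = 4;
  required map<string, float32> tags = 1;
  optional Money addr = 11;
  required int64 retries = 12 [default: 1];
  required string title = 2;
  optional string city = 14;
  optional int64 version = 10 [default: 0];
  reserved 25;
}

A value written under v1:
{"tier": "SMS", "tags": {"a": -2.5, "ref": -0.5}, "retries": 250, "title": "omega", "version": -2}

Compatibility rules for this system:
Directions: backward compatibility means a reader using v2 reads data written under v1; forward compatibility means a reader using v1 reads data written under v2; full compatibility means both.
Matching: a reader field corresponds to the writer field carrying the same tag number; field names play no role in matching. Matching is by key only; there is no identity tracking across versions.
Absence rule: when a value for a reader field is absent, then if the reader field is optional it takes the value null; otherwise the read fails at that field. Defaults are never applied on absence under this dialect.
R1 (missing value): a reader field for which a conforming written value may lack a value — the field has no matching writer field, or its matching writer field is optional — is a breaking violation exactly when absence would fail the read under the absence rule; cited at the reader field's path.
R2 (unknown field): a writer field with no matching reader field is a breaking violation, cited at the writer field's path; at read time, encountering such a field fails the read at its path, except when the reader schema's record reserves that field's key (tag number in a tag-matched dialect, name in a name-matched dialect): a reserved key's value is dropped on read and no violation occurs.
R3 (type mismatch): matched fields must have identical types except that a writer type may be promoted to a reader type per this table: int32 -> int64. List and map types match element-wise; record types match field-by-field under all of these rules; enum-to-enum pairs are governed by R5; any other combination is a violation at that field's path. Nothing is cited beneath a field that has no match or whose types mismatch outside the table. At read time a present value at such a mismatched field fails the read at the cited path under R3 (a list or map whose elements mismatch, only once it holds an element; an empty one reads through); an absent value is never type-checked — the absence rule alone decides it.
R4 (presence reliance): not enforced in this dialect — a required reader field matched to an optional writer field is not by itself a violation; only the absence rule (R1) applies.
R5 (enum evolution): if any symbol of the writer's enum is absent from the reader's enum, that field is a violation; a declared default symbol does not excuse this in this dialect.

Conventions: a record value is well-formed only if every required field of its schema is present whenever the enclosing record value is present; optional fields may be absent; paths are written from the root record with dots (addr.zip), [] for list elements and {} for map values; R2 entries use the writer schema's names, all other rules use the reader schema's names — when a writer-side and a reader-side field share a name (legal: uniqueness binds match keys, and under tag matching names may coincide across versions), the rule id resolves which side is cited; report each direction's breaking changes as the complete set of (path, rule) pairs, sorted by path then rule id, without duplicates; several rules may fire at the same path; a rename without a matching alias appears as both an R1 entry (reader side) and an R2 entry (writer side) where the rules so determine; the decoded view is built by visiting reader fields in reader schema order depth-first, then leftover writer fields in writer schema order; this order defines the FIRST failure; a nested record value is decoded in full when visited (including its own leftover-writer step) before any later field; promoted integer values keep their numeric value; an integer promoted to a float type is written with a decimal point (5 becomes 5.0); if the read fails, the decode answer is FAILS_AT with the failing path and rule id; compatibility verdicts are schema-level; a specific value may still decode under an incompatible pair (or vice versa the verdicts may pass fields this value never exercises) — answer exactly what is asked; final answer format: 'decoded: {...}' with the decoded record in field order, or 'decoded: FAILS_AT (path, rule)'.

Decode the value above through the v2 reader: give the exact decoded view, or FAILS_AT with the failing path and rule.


each type pair in Account: writer, then reader
decode walk for Account under reader schema v2:
  tier := "SMS"
  tags := {"a": -2.5, "ref": -0.5}
  addr := null (absent, optional -> null)
  retries := 250
  title := "omega"
  city := null (absent, optional -> null)
  version := -2
  => decoded: {"tier": "SMS", "tags": {"a": -2.5, "ref": -0.5}, "addr": null, "retries": 250, "title": "omega", "city": null, "version": -2}
remaining Account differences; none change what is asked:
  field checksum in record Money: type bytes changed to float32 (its default is dropped) -> changes Account's schema-level verdicts only — the decode of this value is the same
  field id in record Money: type int64 changed to float64 -> changes Account's schema-level verdicts only — the decode of this value is the same
  field country in record Money: tag 6 changed to 33 -> changes Account's schema-level verdicts only — the decode of this value is the same
  added field email to record Money: required string, tag 10, default "omega" (in v2 it sits last) -> changes Account's schema-level verdicts only — the decode of this value is the same

decoded: {"tier": "SMS", "tags": {"a": -2.5, "ref": -0.5}, "addr": null, "retries": 250, "title": "omega", "city": null, "version": -2}


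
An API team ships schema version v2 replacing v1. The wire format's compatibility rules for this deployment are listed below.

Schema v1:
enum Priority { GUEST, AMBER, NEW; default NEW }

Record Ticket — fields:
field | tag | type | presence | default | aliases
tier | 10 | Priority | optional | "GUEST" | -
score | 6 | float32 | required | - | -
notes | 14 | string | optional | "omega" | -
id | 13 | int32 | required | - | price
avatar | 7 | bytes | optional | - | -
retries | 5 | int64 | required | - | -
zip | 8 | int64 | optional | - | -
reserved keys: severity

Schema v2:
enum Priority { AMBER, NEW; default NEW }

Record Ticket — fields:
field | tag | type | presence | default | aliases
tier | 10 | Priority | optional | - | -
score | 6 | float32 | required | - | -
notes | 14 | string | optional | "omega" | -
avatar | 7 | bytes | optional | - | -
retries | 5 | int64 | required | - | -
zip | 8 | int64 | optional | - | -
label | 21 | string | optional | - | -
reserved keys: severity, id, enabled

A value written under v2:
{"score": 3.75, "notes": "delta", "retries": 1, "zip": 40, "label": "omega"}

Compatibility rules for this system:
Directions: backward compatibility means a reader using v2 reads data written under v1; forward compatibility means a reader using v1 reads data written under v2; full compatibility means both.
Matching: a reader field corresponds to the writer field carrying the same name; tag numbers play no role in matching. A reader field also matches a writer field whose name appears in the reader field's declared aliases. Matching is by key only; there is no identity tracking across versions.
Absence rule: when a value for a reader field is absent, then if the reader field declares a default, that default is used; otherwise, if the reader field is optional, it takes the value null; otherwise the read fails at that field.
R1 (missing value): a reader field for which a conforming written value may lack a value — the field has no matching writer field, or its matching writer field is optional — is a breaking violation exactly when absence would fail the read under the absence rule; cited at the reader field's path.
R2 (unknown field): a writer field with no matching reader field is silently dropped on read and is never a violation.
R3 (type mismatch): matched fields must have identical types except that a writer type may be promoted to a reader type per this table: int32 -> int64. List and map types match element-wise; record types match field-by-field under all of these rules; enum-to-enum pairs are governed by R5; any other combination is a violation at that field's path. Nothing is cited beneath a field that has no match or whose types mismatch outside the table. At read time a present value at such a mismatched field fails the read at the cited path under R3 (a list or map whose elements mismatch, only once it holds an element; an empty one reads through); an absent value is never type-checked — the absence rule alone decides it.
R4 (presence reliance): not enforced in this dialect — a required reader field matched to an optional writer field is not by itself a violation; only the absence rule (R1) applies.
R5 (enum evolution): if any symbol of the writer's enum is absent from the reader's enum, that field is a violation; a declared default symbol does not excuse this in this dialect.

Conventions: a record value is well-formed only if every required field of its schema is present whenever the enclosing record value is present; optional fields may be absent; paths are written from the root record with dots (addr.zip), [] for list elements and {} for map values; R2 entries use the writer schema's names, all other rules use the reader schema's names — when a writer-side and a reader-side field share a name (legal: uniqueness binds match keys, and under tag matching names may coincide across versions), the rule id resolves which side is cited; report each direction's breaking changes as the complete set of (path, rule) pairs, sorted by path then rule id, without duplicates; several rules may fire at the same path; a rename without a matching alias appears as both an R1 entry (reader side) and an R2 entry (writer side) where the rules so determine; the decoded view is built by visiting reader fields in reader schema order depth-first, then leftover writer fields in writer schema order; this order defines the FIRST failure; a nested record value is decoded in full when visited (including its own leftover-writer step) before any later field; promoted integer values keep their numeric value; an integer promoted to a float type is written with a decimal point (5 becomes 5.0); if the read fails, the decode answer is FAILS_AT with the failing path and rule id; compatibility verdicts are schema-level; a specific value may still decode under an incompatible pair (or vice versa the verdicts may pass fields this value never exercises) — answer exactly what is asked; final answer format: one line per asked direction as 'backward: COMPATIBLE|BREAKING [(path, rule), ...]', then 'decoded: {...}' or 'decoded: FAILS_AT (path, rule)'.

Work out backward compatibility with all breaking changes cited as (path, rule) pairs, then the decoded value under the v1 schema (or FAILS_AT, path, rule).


backward: BREAKING [(tier, R5)]; decoded: FAILS_AT (id, R1)

each type pair in Ticket: writer, then reader
backward pass over Ticket, reader schema v2, writer schema v1:
  tier <- tier (Priority -> Priority, writer optional)
  score <- score (float32 -> float32, writer required)
  notes <- notes (string -> string, writer optional)
  avatar <- avatar (bytes -> bytes, writer optional)
  retries <- retries (int64 -> int64, writer required)
  zip <- zip (int64 -> int64, writer optional)
  label: no writer-side match
  writer field id has no reader counterpart
  R5 fires at tier
  => 1 violation(s): backward is BREAKING for Ticket
migrating the Ticket value to v1:
  tier := "GUEST" (no value, default fills)
  score := 3.75
  notes := "delta"
  read fails at id under R1 (no fill)
  => FAILS_AT (id, R1)
ruling out the remaining Ticket differences:
  added field label to record Ticket: optional string, tag 21 (in v2 it sits last) -> no rule fires on it in Ticket's dialect; the asked verdict holds
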